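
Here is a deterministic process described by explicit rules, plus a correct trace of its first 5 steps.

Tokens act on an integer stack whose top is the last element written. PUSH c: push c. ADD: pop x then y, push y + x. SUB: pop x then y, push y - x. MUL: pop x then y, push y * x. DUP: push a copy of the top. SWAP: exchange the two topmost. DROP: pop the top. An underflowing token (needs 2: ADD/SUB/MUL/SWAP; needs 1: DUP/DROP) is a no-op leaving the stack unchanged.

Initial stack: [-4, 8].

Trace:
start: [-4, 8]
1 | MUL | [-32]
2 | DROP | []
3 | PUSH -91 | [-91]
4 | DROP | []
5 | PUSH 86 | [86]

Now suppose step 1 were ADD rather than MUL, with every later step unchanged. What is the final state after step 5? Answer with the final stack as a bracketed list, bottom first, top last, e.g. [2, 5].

(re-executing from step 1 with the substitution; state before step 1: [-4, 8])
1 | ADD | [4]
2 | DROP | []
3 | PUSH -91 | [-91]
4 | DROP | []
5 | PUSH 86 | [86]

[86]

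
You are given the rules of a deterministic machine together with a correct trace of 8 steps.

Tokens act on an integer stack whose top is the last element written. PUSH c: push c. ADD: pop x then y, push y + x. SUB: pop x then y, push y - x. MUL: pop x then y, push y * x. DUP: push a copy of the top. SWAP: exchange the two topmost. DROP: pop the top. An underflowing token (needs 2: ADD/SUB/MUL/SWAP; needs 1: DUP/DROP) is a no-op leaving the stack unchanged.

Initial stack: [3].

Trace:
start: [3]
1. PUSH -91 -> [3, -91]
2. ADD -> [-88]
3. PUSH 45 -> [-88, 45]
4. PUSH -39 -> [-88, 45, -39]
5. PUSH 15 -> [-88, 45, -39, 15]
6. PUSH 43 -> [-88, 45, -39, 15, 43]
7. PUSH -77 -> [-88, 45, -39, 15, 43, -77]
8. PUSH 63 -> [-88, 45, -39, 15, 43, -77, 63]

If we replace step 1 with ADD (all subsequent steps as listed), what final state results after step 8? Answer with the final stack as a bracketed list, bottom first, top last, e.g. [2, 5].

[3, 45, -39, 15, 43, -77, 63]

(re-executing from step 1 with the substitution; state before step 1: [3])
1. ADD -> [3]
2. ADD -> [3]
3. PUSH 45 -> [3, 45]
4. PUSH -39 -> [3, 45, -39]
5. PUSH 15 -> [3, 45, -39, 15]
6. PUSH 43 -> [3, 45, -39, 15, 43]
7. PUSH -77 -> [3, 45, -39, 15, 43, -77]
8. PUSH 63 -> [3, 45, -39, 15, 43, -77, 63]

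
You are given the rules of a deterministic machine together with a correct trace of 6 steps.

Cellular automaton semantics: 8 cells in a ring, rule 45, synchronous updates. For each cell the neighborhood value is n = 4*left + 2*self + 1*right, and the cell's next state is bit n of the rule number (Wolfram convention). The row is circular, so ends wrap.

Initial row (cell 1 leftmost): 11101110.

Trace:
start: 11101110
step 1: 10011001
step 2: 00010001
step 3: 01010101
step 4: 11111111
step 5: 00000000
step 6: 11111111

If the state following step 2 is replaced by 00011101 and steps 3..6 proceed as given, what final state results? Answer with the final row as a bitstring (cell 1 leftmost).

00111010

state after step 2 := 00011101
step 3: 01010011
step 4: 11110010
step 5: 10000011
step 6: 00111010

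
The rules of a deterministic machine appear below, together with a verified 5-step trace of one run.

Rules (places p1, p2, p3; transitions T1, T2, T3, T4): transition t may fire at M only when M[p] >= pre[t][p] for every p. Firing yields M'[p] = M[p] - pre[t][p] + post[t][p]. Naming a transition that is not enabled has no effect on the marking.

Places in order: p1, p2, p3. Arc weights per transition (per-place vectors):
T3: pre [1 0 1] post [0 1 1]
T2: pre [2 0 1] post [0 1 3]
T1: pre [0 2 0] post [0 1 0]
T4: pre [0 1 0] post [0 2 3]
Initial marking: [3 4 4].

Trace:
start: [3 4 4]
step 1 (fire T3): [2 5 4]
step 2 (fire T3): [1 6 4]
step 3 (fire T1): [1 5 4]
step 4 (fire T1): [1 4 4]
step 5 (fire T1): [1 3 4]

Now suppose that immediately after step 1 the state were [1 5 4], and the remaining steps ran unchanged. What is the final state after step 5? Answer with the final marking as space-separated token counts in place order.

state after step 1 := [1 5 4]
step 2 (fire T3): [0 6 4]
step 3 (fire T1): [0 5 4]
step 4 (fire T1): [0 4 4]
step 5 (fire T1): [0 3 4]

0 3 4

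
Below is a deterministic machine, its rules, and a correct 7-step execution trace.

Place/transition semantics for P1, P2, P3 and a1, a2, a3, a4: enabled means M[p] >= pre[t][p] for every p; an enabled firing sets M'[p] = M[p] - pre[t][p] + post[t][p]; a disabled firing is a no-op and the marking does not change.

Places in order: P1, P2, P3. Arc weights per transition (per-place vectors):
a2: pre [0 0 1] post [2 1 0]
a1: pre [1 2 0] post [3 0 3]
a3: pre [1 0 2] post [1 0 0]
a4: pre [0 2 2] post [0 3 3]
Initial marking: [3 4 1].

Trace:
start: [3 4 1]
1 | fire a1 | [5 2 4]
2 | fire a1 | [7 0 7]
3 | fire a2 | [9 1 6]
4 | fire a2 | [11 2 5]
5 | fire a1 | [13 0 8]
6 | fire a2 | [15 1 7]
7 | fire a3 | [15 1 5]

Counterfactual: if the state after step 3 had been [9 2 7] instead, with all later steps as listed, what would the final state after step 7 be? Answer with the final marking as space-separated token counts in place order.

state after step 3 := [9 2 7]
4 | fire a2 | [11 3 6]
5 | fire a1 | [13 1 9]
6 | fire a2 | [15 2 8]
7 | fire a3 | [15 2 6]

15 2 6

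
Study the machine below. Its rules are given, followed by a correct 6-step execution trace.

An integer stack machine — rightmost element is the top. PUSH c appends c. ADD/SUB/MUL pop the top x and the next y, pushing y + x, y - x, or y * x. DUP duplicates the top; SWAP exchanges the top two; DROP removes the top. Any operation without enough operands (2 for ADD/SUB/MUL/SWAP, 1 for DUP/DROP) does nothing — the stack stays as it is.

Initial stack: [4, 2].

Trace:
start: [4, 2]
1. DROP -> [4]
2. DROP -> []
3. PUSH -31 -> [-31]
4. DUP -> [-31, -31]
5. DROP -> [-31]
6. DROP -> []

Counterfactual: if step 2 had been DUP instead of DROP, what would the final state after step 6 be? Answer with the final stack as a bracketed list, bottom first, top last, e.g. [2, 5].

[4, 4]

(re-executing from step 2 with the substitution; state before step 2: [4])
2. DUP -> [4, 4]
3. PUSH -31 -> [4, 4, -31]
4. DUP -> [4, 4, -31, -31]
5. DROP -> [4, 4, -31]
6. DROP -> [4, 4]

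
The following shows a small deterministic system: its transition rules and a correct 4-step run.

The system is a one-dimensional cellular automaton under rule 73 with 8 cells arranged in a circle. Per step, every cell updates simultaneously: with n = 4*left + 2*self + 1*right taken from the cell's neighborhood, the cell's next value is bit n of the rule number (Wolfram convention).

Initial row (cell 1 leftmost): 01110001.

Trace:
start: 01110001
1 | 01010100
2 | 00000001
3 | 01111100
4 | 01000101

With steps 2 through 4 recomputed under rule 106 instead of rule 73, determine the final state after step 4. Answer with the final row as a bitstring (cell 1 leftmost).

10100010

(re-executing steps 2..4 under rule 106; state before step 2: 01010100)
2 | 10101000
3 | 01010001
4 | 10100010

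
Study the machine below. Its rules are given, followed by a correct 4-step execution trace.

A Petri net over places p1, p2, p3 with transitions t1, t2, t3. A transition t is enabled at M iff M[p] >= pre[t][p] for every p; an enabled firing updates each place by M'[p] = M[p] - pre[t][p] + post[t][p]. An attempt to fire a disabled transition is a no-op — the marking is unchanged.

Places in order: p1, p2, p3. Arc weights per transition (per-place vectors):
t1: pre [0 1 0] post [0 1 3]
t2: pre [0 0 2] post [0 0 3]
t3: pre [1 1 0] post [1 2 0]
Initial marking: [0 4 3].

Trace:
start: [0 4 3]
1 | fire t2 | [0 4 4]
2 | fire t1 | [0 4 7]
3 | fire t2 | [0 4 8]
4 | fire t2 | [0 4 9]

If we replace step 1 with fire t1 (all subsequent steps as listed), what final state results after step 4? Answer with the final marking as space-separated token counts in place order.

0 4 11

(re-executing from step 1 with the substitution; state before step 1: [0 4 3])
1 | fire t1 | [0 4 6]
2 | fire t1 | [0 4 9]
3 | fire t2 | [0 4 10]
4 | fire t2 | [0 4 11]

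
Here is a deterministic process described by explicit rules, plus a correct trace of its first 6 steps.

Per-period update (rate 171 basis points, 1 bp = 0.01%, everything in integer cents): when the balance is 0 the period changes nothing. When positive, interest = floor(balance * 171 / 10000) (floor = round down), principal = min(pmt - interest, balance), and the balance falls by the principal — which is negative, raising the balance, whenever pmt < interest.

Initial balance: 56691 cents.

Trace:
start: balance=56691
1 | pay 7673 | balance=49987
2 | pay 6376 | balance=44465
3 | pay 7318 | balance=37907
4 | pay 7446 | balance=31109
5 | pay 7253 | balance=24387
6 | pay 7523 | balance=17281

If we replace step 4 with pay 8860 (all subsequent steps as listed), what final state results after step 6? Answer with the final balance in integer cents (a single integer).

(re-executing from step 4 with the substitution; state before step 4: balance=37907)
4 | pay 8860 | balance=29695
5 | pay 7253 | balance=22949
6 | pay 7523 | balance=15818

15818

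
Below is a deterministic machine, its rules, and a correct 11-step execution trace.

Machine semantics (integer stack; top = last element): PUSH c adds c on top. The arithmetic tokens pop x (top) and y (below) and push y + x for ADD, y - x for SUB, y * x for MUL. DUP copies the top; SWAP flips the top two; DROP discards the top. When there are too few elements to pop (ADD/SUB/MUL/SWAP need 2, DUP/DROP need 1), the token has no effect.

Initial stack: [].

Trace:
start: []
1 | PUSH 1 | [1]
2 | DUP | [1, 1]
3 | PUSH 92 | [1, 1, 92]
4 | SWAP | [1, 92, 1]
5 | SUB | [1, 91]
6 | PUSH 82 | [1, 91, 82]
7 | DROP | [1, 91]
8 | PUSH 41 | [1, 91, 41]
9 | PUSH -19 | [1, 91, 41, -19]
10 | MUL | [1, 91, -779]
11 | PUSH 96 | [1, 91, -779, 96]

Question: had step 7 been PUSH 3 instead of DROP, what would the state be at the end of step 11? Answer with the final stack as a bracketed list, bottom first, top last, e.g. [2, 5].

[1, 91, 82, 3, -779, 96]

(re-executing from step 7 with the substitution; state before step 7: [1, 91, 82])
7 | PUSH 3 | [1, 91, 82, 3]
8 | PUSH 41 | [1, 91, 82, 3, 41]
9 | PUSH -19 | [1, 91, 82, 3, 41, -19]
10 | MUL | [1, 91, 82, 3, -779]
11 | PUSH 96 | [1, 91, 82, 3, -779, 96]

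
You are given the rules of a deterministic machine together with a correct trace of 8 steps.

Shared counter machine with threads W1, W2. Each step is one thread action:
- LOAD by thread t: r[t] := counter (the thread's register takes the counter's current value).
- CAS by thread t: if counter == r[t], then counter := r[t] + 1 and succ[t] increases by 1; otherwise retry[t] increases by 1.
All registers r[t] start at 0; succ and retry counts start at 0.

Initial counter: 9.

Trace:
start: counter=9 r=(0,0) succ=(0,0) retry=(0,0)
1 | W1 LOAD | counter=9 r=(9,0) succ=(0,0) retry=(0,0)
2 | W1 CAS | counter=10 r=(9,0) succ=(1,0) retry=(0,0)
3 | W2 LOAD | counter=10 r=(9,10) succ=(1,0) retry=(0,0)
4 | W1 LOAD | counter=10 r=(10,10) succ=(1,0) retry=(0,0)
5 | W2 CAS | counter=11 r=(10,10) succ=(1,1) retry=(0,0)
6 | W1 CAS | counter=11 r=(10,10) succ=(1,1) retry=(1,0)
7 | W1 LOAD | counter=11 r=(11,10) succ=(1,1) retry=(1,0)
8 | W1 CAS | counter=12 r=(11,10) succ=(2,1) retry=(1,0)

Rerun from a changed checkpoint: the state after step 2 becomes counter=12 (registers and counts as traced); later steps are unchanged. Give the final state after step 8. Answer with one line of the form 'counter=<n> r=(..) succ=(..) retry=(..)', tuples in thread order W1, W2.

counter=14 r=(13,12) succ=(2,1) retry=(1,0)

state after step 2 := counter=12 r=(9,0) succ=(1,0) retry=(0,0)
3 | W2 LOAD | counter=12 r=(9,12) succ=(1,0) retry=(0,0)
4 | W1 LOAD | counter=12 r=(12,12) succ=(1,0) retry=(0,0)
5 | W2 CAS | counter=13 r=(12,12) succ=(1,1) retry=(0,0)
6 | W1 CAS | counter=13 r=(12,12) succ=(1,1) retry=(1,0)
7 | W1 LOAD | counter=13 r=(13,12) succ=(1,1) retry=(1,0)
8 | W1 CAS | counter=14 r=(13,12) succ=(2,1) retry=(1,0)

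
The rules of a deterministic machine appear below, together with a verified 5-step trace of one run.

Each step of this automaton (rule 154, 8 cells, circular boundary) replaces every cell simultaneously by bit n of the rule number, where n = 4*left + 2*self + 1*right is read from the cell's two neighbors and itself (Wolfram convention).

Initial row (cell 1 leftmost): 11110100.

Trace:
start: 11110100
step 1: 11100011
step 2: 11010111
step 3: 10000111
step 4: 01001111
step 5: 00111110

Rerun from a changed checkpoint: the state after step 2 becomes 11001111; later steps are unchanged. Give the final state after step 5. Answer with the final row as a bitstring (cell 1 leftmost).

11111110

state after step 2 := 11001111
step 3: 10111111
step 4: 00111111
step 5: 11111110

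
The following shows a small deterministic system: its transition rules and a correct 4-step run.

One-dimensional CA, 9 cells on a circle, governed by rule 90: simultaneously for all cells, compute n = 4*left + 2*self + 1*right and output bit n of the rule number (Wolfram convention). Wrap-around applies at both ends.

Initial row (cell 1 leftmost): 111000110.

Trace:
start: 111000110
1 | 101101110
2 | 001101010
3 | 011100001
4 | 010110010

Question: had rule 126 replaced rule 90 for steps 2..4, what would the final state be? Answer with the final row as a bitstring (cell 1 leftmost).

000011011

(re-executing steps 2..4 under rule 126; state before step 2: 101101110)
2 | 111111011
3 | 000001110
4 | 000011011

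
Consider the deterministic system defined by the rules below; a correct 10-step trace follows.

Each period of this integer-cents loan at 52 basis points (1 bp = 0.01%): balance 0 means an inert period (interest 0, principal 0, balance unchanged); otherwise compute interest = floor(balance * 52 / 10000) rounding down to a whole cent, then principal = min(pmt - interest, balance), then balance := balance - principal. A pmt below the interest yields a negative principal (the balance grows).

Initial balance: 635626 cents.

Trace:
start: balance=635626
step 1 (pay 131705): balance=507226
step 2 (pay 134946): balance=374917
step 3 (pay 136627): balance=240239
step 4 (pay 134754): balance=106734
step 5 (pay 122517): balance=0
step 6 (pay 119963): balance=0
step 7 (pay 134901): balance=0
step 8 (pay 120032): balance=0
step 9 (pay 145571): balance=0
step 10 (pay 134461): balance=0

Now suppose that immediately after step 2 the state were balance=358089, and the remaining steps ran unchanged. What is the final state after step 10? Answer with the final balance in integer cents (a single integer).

state after step 2 := balance=358089
step 3 (pay 136627): balance=223324
step 4 (pay 134754): balance=89731
step 5 (pay 122517): balance=0
step 6 (pay 119963): balance=0
step 7 (pay 134901): balance=0
step 8 (pay 120032): balance=0
step 9 (pay 145571): balance=0
step 10 (pay 134461): balance=0

0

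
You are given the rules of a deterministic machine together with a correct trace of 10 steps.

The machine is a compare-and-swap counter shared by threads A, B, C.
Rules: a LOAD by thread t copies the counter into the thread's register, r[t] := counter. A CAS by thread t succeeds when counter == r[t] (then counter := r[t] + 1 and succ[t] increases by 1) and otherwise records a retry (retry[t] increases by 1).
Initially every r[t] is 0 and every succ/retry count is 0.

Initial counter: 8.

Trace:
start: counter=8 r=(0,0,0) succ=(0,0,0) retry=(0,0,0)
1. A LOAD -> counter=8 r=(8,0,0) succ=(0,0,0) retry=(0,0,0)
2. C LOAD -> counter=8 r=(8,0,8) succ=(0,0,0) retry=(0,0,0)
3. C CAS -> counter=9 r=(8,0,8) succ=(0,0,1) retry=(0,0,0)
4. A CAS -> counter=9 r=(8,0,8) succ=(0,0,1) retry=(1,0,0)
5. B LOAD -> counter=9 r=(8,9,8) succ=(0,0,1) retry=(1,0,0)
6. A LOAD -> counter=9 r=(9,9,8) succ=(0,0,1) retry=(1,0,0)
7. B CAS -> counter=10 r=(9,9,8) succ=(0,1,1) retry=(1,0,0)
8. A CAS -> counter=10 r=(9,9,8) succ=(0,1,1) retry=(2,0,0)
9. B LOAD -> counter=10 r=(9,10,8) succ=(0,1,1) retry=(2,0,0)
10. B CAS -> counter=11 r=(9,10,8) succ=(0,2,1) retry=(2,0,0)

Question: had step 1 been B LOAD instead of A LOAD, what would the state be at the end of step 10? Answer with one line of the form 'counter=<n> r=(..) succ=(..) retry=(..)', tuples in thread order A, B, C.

(re-executing from step 1 with the substitution; state before step 1: counter=8 r=(0,0,0) succ=(0,0,0) retry=(0,0,0))
1. B LOAD -> counter=8 r=(0,8,0) succ=(0,0,0) retry=(0,0,0)
2. C LOAD -> counter=8 r=(0,8,8) succ=(0,0,0) retry=(0,0,0)
3. C CAS -> counter=9 r=(0,8,8) succ=(0,0,1) retry=(0,0,0)
4. A CAS -> counter=9 r=(0,8,8) succ=(0,0,1) retry=(1,0,0)
5. B LOAD -> counter=9 r=(0,9,8) succ=(0,0,1) retry=(1,0,0)
6. A LOAD -> counter=9 r=(9,9,8) succ=(0,0,1) retry=(1,0,0)
7. B CAS -> counter=10 r=(9,9,8) succ=(0,1,1) retry=(1,0,0)
8. A CAS -> counter=10 r=(9,9,8) succ=(0,1,1) retry=(2,0,0)
9. B LOAD -> counter=10 r=(9,10,8) succ=(0,1,1) retry=(2,0,0)
10. B CAS -> counter=11 r=(9,10,8) succ=(0,2,1) retry=(2,0,0)

counter=11 r=(9,10,8) succ=(0,2,1) retry=(2,0,0)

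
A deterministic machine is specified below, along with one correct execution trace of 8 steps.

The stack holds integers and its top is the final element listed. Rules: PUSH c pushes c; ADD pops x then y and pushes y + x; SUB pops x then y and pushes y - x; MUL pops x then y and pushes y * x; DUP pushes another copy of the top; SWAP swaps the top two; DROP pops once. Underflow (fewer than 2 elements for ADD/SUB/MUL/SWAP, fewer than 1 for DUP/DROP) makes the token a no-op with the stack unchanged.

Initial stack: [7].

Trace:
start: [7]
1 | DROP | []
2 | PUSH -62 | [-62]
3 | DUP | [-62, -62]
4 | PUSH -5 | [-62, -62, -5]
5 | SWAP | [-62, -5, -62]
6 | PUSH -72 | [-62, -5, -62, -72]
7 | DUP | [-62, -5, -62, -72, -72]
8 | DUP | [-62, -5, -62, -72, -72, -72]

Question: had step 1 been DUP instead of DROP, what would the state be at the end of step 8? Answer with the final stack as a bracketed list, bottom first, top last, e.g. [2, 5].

(re-executing from step 1 with the substitution; state before step 1: [7])
1 | DUP | [7, 7]
2 | PUSH -62 | [7, 7, -62]
3 | DUP | [7, 7, -62, -62]
4 | PUSH -5 | [7, 7, -62, -62, -5]
5 | SWAP | [7, 7, -62, -5, -62]
6 | PUSH -72 | [7, 7, -62, -5, -62, -72]
7 | DUP | [7, 7, -62, -5, -62, -72, -72]
8 | DUP | [7, 7, -62, -5, -62, -72, -72, -72]

[7, 7, -62, -5, -62, -72, -72, -72]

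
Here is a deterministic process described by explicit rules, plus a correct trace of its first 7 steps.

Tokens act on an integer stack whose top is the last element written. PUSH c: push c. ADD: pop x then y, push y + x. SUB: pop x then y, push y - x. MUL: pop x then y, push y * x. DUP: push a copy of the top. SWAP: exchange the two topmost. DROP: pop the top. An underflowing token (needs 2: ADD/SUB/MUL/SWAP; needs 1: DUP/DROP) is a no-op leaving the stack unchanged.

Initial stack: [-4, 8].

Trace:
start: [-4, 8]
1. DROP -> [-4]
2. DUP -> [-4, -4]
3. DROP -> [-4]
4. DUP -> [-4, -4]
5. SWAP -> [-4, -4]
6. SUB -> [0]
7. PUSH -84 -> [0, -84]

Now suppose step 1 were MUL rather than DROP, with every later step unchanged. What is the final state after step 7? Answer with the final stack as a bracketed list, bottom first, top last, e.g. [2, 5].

(re-executing from step 1 with the substitution; state before step 1: [-4, 8])
1. MUL -> [-32]
2. DUP -> [-32, -32]
3. DROP -> [-32]
4. DUP -> [-32, -32]
5. SWAP -> [-32, -32]
6. SUB -> [0]
7. PUSH -84 -> [0, -84]

[0, -84]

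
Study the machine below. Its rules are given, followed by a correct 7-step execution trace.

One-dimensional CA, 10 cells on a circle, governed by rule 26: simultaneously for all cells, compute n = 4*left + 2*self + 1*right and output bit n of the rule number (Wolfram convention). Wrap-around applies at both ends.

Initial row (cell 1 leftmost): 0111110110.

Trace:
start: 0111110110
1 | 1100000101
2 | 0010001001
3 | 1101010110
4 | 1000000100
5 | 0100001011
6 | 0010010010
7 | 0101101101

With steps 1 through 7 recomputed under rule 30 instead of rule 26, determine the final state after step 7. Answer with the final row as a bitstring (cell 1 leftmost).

(re-executing steps 1..7 under rule 30; state before step 1: 0111110110)
1 | 1100000101
2 | 0010001101
3 | 1111011001
4 | 0000010111
5 | 1000110100
6 | 1101100111
7 | 0001011100

0001011100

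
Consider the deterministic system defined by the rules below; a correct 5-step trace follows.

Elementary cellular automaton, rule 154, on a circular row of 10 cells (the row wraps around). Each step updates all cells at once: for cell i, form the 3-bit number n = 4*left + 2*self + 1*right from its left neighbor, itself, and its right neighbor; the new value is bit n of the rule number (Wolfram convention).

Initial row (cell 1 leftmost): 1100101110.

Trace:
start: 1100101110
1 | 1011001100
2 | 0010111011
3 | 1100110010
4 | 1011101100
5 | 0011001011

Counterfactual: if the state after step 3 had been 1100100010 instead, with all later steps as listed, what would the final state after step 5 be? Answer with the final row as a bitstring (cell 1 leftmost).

state after step 3 := 1100100010
4 | 1011010100
5 | 0010000011

0010000011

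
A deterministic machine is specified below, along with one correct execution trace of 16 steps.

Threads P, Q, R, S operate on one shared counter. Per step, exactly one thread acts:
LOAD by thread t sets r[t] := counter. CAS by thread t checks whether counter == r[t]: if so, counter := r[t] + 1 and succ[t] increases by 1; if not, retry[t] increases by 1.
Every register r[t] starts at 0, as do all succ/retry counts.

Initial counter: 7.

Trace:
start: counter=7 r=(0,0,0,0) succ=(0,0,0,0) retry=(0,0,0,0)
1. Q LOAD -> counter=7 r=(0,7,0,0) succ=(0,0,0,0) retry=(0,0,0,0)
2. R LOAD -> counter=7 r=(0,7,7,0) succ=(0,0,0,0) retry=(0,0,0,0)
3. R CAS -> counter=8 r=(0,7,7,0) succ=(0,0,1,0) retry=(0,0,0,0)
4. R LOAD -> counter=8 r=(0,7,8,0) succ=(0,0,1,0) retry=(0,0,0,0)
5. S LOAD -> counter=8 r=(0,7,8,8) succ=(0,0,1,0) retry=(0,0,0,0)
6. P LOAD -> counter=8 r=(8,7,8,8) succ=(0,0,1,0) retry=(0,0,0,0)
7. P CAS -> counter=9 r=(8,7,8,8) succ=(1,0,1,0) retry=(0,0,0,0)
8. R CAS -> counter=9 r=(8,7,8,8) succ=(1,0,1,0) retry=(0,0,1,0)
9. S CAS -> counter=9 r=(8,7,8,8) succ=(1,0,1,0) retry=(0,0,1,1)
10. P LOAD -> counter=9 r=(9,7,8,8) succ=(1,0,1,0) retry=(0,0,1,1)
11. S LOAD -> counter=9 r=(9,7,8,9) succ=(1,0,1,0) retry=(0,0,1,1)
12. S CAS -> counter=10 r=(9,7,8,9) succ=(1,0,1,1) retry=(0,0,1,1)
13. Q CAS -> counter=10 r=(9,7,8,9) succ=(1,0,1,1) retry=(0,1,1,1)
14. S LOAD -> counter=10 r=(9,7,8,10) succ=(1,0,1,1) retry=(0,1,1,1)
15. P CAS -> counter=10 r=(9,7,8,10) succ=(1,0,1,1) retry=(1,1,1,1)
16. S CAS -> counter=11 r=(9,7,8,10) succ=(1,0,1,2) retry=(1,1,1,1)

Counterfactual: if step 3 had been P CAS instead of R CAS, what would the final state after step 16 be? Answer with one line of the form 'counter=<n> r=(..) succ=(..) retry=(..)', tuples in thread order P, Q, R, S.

(re-executing from step 3 with the substitution; state before step 3: counter=7 r=(0,7,7,0) succ=(0,0,0,0) retry=(0,0,0,0))
3. P CAS -> counter=7 r=(0,7,7,0) succ=(0,0,0,0) retry=(1,0,0,0)
4. R LOAD -> counter=7 r=(0,7,7,0) succ=(0,0,0,0) retry=(1,0,0,0)
5. S LOAD -> counter=7 r=(0,7,7,7) succ=(0,0,0,0) retry=(1,0,0,0)
6. P LOAD -> counter=7 r=(7,7,7,7) succ=(0,0,0,0) retry=(1,0,0,0)
7. P CAS -> counter=8 r=(7,7,7,7) succ=(1,0,0,0) retry=(1,0,0,0)
8. R CAS -> counter=8 r=(7,7,7,7) succ=(1,0,0,0) retry=(1,0,1,0)
9. S CAS -> counter=8 r=(7,7,7,7) succ=(1,0,0,0) retry=(1,0,1,1)
10. P LOAD -> counter=8 r=(8,7,7,7) succ=(1,0,0,0) retry=(1,0,1,1)
11. S LOAD -> counter=8 r=(8,7,7,8) succ=(1,0,0,0) retry=(1,0,1,1)
12. S CAS -> counter=9 r=(8,7,7,8) succ=(1,0,0,1) retry=(1,0,1,1)
13. Q CAS -> counter=9 r=(8,7,7,8) succ=(1,0,0,1) retry=(1,1,1,1)
14. S LOAD -> counter=9 r=(8,7,7,9) succ=(1,0,0,1) retry=(1,1,1,1)
15. P CAS -> counter=9 r=(8,7,7,9) succ=(1,0,0,1) retry=(2,1,1,1)
16. S CAS -> counter=10 r=(8,7,7,9) succ=(1,0,0,2) retry=(2,1,1,1)

counter=10 r=(8,7,7,9) succ=(1,0,0,2) retry=(2,1,1,1)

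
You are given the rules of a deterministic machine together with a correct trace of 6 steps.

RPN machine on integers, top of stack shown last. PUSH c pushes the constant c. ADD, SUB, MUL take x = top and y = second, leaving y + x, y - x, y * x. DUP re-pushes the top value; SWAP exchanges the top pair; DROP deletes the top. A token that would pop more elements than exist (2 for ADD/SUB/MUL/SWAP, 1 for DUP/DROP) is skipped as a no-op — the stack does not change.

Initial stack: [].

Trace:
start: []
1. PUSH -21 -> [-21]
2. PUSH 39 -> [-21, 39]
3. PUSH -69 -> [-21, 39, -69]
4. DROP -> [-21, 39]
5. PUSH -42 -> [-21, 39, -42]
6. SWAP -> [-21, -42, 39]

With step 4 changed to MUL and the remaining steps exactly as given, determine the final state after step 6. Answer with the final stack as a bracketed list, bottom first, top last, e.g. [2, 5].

[-21, -42, -2691]

(re-executing from step 4 with the substitution; state before step 4: [-21, 39, -69])
4. MUL -> [-21, -2691]
5. PUSH -42 -> [-21, -2691, -42]
6. SWAP -> [-21, -42, -2691]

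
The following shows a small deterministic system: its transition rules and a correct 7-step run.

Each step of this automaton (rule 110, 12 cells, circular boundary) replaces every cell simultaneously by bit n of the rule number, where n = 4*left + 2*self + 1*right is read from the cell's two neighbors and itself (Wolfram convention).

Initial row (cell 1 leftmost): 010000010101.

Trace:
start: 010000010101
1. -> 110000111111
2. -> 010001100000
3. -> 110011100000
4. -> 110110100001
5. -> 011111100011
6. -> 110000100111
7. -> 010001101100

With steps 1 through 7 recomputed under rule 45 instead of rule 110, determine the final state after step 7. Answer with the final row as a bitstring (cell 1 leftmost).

(re-executing steps 1..7 under rule 45; state before step 1: 010000010101)
1. -> 110111011111
2. -> 001100110000
3. -> 101000100111
4. -> 011010100100
5. -> 010111100101
6. -> 111100000111
7. -> 000001110100

000001110100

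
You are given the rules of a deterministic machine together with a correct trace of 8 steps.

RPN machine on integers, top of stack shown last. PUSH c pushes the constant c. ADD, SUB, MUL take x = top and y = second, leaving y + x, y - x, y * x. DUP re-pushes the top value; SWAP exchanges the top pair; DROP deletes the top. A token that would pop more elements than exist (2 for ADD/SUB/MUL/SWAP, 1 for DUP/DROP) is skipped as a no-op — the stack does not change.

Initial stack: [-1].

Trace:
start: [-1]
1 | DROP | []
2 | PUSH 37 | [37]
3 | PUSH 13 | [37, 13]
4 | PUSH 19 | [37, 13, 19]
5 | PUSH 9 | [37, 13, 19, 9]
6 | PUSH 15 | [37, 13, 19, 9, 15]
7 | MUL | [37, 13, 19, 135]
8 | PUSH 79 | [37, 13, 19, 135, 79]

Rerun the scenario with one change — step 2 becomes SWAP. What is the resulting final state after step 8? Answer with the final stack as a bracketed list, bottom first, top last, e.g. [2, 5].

(re-executing from step 2 with the substitution; state before step 2: [])
2 | SWAP | []
3 | PUSH 13 | [13]
4 | PUSH 19 | [13, 19]
5 | PUSH 9 | [13, 19, 9]
6 | PUSH 15 | [13, 19, 9, 15]
7 | MUL | [13, 19, 135]
8 | PUSH 79 | [13, 19, 135, 79]

[13, 19, 135, 79]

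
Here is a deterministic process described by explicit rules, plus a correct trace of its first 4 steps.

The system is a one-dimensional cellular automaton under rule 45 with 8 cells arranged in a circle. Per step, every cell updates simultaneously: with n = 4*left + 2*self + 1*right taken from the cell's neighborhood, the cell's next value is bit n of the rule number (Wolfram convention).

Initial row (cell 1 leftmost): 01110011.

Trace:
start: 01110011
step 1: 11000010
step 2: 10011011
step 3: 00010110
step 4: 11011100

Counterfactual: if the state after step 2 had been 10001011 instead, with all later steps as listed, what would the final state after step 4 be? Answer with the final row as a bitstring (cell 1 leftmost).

state after step 2 := 10001011
step 3: 00101110
step 4: 10111000

10111000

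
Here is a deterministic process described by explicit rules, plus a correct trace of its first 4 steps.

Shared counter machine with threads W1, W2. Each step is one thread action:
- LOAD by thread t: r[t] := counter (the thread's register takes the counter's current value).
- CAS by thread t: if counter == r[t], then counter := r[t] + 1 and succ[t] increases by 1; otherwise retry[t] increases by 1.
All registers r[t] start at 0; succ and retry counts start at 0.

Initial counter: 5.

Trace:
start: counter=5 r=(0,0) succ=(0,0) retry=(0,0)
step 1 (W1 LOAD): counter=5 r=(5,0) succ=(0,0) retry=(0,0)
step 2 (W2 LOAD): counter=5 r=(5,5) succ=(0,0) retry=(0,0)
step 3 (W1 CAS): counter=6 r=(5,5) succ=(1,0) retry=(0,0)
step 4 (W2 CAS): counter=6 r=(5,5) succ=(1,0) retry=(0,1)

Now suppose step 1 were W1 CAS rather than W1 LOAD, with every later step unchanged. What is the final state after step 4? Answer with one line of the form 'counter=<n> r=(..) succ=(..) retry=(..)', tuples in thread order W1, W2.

(re-executing from step 1 with the substitution; state before step 1: counter=5 r=(0,0) succ=(0,0) retry=(0,0))
step 1 (W1 CAS): counter=5 r=(0,0) succ=(0,0) retry=(1,0)
step 2 (W2 LOAD): counter=5 r=(0,5) succ=(0,0) retry=(1,0)
step 3 (W1 CAS): counter=5 r=(0,5) succ=(0,0) retry=(2,0)
step 4 (W2 CAS): counter=6 r=(0,5) succ=(0,1) retry=(2,0)

counter=6 r=(0,5) succ=(0,1) retry=(2,0)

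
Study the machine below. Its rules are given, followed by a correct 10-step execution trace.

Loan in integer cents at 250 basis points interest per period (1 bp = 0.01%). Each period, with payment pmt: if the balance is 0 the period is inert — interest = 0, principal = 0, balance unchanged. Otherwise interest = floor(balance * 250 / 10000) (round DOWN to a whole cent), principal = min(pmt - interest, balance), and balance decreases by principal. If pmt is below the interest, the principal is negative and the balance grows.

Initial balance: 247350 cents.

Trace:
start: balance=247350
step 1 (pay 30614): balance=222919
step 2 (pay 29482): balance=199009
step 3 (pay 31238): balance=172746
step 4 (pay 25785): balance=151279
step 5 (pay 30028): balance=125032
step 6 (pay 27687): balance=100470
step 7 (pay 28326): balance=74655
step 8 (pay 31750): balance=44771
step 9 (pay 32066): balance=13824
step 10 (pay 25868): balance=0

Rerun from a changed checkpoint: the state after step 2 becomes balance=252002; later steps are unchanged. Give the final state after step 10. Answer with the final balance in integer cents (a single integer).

state after step 2 := balance=252002
step 3 (pay 31238): balance=227064
step 4 (pay 25785): balance=206955
step 5 (pay 30028): balance=182100
step 6 (pay 27687): balance=158965
step 7 (pay 28326): balance=134613
step 8 (pay 31750): balance=106228
step 9 (pay 32066): balance=76817
step 10 (pay 25868): balance=52869

52869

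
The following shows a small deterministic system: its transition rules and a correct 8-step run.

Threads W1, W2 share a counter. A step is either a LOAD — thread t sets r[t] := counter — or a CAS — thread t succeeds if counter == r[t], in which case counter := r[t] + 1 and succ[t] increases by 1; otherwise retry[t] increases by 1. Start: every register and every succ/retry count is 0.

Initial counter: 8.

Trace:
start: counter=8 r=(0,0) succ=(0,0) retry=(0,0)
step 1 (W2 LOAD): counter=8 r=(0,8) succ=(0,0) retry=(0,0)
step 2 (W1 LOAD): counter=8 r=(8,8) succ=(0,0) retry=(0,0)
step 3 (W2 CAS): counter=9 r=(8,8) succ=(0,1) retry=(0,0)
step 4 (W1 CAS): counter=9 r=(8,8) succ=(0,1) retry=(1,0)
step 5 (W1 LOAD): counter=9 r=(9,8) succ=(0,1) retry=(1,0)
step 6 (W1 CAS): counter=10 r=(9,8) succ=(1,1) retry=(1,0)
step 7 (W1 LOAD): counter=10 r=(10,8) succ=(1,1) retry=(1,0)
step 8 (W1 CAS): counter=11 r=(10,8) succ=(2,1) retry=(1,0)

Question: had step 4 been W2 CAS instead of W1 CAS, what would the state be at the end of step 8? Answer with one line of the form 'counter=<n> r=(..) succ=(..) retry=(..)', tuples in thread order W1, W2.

counter=11 r=(10,8) succ=(2,1) retry=(0,1)

(re-executing from step 4 with the substitution; state before step 4: counter=9 r=(8,8) succ=(0,1) retry=(0,0))
step 4 (W2 CAS): counter=9 r=(8,8) succ=(0,1) retry=(0,1)
step 5 (W1 LOAD): counter=9 r=(9,8) succ=(0,1) retry=(0,1)
step 6 (W1 CAS): counter=10 r=(9,8) succ=(1,1) retry=(0,1)
step 7 (W1 LOAD): counter=10 r=(10,8) succ=(1,1) retry=(0,1)
step 8 (W1 CAS): counter=11 r=(10,8) succ=(2,1) retry=(0,1)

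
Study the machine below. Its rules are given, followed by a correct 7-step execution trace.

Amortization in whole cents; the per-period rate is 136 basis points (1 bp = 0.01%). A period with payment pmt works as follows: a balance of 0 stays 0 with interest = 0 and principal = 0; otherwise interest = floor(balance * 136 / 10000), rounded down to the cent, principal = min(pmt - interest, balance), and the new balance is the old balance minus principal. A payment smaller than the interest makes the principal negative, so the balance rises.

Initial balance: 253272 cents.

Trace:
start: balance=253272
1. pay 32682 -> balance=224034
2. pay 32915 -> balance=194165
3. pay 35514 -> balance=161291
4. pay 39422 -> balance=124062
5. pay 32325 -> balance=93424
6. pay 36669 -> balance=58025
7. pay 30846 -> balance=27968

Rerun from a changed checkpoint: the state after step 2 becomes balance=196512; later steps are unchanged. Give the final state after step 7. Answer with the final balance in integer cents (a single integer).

state after step 2 := balance=196512
3. pay 35514 -> balance=163670
4. pay 39422 -> balance=126473
5. pay 32325 -> balance=95868
6. pay 36669 -> balance=60502
7. pay 30846 -> balance=30478

30478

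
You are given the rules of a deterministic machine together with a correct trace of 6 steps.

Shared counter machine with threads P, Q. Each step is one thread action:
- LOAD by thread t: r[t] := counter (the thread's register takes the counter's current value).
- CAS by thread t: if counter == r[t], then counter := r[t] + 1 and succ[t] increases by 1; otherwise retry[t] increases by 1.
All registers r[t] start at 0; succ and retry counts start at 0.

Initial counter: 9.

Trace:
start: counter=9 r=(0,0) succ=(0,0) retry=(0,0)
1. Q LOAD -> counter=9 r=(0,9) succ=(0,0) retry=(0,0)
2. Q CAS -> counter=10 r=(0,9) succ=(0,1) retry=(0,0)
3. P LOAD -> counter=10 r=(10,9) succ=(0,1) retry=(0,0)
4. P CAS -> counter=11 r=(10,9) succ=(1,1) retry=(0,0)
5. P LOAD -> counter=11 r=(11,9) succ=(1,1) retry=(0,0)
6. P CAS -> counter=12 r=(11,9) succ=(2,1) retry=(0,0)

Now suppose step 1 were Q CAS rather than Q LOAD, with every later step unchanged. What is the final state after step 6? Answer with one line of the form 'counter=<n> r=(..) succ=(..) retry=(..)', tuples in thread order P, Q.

(re-executing from step 1 with the substitution; state before step 1: counter=9 r=(0,0) succ=(0,0) retry=(0,0))
1. Q CAS -> counter=9 r=(0,0) succ=(0,0) retry=(0,1)
2. Q CAS -> counter=9 r=(0,0) succ=(0,0) retry=(0,2)
3. P LOAD -> counter=9 r=(9,0) succ=(0,0) retry=(0,2)
4. P CAS -> counter=10 r=(9,0) succ=(1,0) retry=(0,2)
5. P LOAD -> counter=10 r=(10,0) succ=(1,0) retry=(0,2)
6. P CAS -> counter=11 r=(10,0) succ=(2,0) retry=(0,2)

counter=11 r=(10,0) succ=(2,0) retry=(0,2)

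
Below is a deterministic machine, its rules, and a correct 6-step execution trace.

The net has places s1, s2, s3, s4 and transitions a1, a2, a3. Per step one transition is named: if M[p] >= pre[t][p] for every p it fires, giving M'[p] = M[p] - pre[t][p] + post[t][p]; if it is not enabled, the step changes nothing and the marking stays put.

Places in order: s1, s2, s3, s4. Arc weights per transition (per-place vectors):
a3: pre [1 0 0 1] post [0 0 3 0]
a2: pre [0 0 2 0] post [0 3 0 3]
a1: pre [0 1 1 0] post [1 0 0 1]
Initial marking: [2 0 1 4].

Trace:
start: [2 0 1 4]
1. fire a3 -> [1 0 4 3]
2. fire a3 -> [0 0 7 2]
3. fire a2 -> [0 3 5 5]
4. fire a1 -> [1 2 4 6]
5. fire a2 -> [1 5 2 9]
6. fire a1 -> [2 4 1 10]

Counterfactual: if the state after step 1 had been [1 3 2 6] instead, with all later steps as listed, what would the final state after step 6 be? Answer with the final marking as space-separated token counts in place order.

1 8 0 12

state after step 1 := [1 3 2 6]
2. fire a3 -> [0 3 5 5]
3. fire a2 -> [0 6 3 8]
4. fire a1 -> [1 5 2 9]
5. fire a2 -> [1 8 0 12]
6. fire a1 -> [1 8 0 12]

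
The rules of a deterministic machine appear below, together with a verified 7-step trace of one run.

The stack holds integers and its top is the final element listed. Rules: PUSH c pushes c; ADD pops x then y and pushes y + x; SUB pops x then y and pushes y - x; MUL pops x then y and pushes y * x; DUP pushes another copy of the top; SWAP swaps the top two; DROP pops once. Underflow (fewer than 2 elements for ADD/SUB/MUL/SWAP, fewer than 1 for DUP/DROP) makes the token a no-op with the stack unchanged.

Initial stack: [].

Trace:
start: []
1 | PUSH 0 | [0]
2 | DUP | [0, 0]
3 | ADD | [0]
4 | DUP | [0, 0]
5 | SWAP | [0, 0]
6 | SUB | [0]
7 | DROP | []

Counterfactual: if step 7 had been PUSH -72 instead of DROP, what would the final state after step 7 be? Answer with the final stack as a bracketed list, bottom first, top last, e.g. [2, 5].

[0, -72]

(re-executing from step 7 with the substitution; state before step 7: [0])
7 | PUSH -72 | [0, -72]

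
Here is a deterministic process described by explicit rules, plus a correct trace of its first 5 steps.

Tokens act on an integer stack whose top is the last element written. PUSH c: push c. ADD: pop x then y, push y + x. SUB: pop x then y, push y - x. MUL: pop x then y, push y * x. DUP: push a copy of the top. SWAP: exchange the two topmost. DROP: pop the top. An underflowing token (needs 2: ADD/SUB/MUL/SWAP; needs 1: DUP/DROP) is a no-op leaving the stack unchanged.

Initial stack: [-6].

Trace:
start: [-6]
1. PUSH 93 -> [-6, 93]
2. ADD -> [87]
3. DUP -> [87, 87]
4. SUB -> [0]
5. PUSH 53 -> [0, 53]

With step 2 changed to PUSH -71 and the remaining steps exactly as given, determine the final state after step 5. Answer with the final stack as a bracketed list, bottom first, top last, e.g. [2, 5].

(re-executing from step 2 with the substitution; state before step 2: [-6, 93])
2. PUSH -71 -> [-6, 93, -71]
3. DUP -> [-6, 93, -71, -71]
4. SUB -> [-6, 93, 0]
5. PUSH 53 -> [-6, 93, 0, 53]

[-6, 93, 0, 53]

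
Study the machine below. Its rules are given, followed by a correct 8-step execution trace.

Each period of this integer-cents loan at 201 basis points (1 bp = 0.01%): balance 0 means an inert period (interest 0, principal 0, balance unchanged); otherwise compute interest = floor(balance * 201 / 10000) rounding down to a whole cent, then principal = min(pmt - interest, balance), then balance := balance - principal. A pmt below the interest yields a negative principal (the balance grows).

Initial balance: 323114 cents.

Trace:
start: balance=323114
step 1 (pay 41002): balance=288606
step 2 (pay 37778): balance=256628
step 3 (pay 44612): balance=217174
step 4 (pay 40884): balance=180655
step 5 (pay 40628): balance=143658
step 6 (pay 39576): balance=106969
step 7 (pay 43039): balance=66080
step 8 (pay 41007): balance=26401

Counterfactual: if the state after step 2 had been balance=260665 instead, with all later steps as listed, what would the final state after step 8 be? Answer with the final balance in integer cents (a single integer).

30947

state after step 2 := balance=260665
step 3 (pay 44612): balance=221292
step 4 (pay 40884): balance=184855
step 5 (pay 40628): balance=147942
step 6 (pay 39576): balance=111339
step 7 (pay 43039): balance=70537
step 8 (pay 41007): balance=30947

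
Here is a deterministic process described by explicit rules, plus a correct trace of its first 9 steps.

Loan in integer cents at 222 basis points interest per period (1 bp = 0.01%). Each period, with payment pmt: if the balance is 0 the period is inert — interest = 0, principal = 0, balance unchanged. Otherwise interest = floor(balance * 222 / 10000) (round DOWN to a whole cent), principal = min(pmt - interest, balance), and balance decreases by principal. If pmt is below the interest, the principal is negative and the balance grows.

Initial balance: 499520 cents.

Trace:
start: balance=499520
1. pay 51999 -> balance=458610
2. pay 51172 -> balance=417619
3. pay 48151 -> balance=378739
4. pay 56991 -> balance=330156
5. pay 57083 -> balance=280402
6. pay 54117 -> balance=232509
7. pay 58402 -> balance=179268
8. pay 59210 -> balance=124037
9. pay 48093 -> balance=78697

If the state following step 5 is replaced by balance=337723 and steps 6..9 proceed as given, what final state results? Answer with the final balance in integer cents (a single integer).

state after step 5 := balance=337723
6. pay 54117 -> balance=291103
7. pay 58402 -> balance=239163
8. pay 59210 -> balance=185262
9. pay 48093 -> balance=141281

141281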